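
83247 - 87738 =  - 4491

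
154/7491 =14/681  =  0.02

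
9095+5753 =14848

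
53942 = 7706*7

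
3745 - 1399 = 2346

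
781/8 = 97 + 5/8 = 97.62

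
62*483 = 29946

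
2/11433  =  2/11433 = 0.00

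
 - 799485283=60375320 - 859860603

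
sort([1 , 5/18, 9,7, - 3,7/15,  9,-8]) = [ - 8, - 3,5/18,7/15, 1,7, 9, 9]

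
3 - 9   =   - 6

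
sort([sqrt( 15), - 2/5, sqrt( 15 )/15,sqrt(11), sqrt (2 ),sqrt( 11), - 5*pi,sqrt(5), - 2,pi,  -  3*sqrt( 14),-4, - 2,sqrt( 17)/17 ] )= [  -  5*pi, - 3*sqrt( 14), - 4  , - 2, - 2, - 2/5,sqrt ( 17)/17,sqrt ( 15)/15,sqrt( 2 ),sqrt( 5),pi,sqrt(11) , sqrt( 11), sqrt( 15) ] 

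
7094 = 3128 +3966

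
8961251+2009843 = 10971094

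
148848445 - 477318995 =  -328470550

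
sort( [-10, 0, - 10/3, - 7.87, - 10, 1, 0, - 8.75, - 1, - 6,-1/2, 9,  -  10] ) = [ - 10,-10, - 10, - 8.75, - 7.87, - 6, - 10/3, - 1,-1/2,0, 0 , 1, 9 ]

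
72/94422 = 12/15737  =  0.00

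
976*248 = 242048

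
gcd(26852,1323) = 49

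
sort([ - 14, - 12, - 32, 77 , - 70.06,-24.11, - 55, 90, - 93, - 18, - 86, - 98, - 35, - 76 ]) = [ - 98, - 93, - 86,-76, - 70.06, - 55, - 35, - 32, -24.11, - 18, - 14, - 12,  77, 90 ]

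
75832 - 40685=35147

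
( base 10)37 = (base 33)14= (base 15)27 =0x25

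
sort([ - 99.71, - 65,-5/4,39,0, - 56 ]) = [-99.71, - 65, - 56, - 5/4,  0,39]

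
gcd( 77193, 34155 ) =27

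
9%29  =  9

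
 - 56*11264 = -630784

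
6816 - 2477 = 4339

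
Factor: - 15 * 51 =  - 765 = - 3^2*5^1 * 17^1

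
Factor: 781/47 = 11^1*47^(  -  1)*71^1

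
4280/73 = 58 + 46/73  =  58.63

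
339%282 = 57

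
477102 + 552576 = 1029678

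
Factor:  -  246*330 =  - 81180 = - 2^2 * 3^2*5^1*11^1*41^1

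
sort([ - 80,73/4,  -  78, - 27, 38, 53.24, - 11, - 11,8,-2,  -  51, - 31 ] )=[-80, - 78, - 51, - 31, - 27, - 11, - 11, - 2,8, 73/4, 38, 53.24]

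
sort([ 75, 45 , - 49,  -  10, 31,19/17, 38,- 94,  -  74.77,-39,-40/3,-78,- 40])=[ - 94, - 78, - 74.77 , - 49,  -  40, - 39, - 40/3,- 10, 19/17,31,  38,45 , 75]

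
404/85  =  4+64/85 = 4.75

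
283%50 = 33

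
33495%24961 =8534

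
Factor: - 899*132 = -2^2*3^1*11^1*29^1* 31^1=-118668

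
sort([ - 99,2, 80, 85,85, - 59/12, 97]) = [ - 99, - 59/12,2, 80,85, 85, 97 ]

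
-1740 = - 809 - 931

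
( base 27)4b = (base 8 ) 167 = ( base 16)77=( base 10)119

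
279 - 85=194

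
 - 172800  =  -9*19200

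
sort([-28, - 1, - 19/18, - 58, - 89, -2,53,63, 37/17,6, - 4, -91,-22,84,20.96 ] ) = [-91, - 89,-58, - 28, - 22, - 4, - 2, - 19/18 , - 1,  37/17,6,20.96,53, 63, 84 ] 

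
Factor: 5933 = 17^1 * 349^1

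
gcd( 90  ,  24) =6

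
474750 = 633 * 750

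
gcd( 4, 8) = 4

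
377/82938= 377/82938 = 0.00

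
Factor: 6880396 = 2^2*73^1*23563^1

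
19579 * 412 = 8066548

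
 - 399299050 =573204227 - 972503277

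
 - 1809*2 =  - 3618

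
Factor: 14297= 17^1*29^2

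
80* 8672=693760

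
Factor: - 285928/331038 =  - 412/477 = -2^2 * 3^( - 2 )*53^( - 1 )*103^1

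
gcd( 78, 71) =1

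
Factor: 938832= 2^4* 3^1*19559^1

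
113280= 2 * 56640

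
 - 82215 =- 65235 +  - 16980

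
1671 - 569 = 1102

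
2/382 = 1/191= 0.01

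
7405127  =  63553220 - 56148093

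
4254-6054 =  - 1800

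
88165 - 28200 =59965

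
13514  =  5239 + 8275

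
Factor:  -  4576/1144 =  - 2^2  =  - 4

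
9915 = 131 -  - 9784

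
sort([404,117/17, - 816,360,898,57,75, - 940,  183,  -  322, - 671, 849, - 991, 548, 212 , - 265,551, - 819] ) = [ - 991,-940, - 819,-816,-671, - 322, - 265, 117/17, 57, 75,183,212, 360, 404, 548, 551, 849, 898]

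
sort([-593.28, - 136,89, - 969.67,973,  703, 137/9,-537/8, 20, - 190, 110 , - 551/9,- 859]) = [ - 969.67, - 859,-593.28, - 190,  -  136, - 537/8, - 551/9,  137/9, 20,89,110 , 703, 973 ]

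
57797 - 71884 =-14087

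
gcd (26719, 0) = 26719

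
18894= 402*47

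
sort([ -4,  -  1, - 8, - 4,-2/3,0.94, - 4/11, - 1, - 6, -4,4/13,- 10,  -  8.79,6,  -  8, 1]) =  [ - 10 , - 8.79,  -  8, - 8, - 6, - 4, - 4, - 4, - 1, - 1, - 2/3, - 4/11,4/13,0.94,1,6]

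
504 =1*504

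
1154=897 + 257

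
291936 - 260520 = 31416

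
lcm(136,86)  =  5848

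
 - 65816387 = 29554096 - 95370483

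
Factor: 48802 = 2^1*13^1*1877^1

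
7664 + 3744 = 11408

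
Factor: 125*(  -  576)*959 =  -69048000= - 2^6  *  3^2*5^3*7^1 * 137^1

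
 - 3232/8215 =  - 1 + 4983/8215 =- 0.39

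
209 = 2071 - 1862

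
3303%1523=257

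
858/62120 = 429/31060 = 0.01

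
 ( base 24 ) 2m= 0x46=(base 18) 3g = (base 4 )1012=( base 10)70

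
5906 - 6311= -405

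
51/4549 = 51/4549 =0.01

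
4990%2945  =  2045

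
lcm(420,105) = 420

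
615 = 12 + 603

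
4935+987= 5922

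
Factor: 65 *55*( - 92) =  - 328900 = - 2^2* 5^2* 11^1 * 13^1*23^1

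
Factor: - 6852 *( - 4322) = 29614344 = 2^3*3^1 * 571^1*2161^1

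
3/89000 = 3/89000  =  0.00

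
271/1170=271/1170 = 0.23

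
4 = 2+2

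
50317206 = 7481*6726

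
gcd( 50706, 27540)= 162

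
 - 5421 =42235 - 47656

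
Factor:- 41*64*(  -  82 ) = 2^7*41^2= 215168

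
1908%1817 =91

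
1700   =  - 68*( - 25) 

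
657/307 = 657/307 = 2.14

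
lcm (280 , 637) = 25480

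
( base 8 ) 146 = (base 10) 102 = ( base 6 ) 250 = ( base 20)52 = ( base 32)36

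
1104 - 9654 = - 8550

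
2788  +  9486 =12274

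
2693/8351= 2693/8351  =  0.32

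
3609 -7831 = - 4222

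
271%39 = 37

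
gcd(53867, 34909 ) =1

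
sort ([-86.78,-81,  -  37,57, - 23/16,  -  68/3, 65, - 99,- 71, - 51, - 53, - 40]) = [-99, - 86.78, - 81,-71, - 53, - 51,-40, - 37, - 68/3, - 23/16,57,  65]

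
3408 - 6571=  -  3163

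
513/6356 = 513/6356 = 0.08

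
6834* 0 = 0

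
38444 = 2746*14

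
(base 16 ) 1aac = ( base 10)6828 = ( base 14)26BA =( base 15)2053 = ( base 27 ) 99O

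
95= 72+23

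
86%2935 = 86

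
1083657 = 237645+846012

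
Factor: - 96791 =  - 151^1*641^1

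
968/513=968/513 =1.89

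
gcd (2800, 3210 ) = 10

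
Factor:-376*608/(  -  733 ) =2^8* 19^1*47^1*733^ ( - 1)=228608/733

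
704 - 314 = 390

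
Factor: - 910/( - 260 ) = 2^( - 1 ) * 7^1 = 7/2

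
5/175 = 1/35 = 0.03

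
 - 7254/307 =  - 7254/307 = - 23.63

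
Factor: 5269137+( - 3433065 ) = 1836072 = 2^3*3^2 * 7^1*3643^1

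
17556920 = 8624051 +8932869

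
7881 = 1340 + 6541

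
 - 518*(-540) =279720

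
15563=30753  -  15190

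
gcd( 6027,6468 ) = 147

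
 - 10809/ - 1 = 10809 + 0/1 = 10809.00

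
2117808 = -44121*( - 48 )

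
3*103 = 309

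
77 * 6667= 513359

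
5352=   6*892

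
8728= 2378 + 6350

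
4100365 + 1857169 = 5957534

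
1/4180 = 1/4180 = 0.00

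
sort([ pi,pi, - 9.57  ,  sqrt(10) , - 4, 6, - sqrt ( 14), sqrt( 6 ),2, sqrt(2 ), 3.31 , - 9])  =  [ -9.57, - 9, - 4, - sqrt(14),sqrt(2 ),2,sqrt( 6 ) , pi,pi,  sqrt(10),  3.31, 6 ]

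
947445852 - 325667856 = 621777996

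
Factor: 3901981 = 3901981^1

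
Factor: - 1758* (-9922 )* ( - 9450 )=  - 164835178200 = -  2^3 * 3^4*5^2*7^1 * 11^2 * 41^1 * 293^1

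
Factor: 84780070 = 2^1*5^1 * 23^1*  368609^1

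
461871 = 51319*9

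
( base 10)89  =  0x59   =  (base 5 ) 324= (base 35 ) 2J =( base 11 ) 81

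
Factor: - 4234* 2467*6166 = - 64405584148 = - 2^2 * 29^1*73^1*2467^1*3083^1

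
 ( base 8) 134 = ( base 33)2q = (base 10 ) 92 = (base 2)1011100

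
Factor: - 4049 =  - 4049^1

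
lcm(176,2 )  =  176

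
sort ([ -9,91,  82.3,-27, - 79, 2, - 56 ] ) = [  -  79,-56,  -  27, - 9,  2, 82.3,91 ] 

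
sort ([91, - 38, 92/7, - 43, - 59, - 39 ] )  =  [ - 59, - 43, - 39, - 38, 92/7, 91 ]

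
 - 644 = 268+-912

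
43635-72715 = - 29080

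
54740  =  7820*7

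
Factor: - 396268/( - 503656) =631/802= 2^( - 1) *401^( - 1)*631^1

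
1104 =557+547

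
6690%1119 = 1095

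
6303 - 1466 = 4837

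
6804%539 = 336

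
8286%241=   92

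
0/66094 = 0 = 0.00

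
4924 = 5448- 524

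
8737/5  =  8737/5 = 1747.40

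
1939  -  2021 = -82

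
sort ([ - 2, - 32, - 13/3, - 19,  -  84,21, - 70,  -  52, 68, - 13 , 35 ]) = [ - 84, - 70, - 52, - 32, - 19,-13,  -  13/3, - 2,21,35, 68] 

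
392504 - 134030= 258474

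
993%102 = 75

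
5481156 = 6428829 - 947673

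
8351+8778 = 17129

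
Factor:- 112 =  - 2^4 * 7^1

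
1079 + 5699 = 6778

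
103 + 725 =828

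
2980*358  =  1066840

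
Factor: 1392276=2^2*3^1*157^1*739^1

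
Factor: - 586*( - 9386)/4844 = 7^ ( - 1)*  13^1*19^2 * 173^( -1)*293^1 = 1375049/1211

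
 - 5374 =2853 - 8227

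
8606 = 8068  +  538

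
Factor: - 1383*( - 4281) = 5920623=3^2*461^1* 1427^1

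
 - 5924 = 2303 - 8227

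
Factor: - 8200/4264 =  - 25/13=- 5^2 *13^( - 1)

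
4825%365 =80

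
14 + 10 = 24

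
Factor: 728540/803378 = 364270/401689 = 2^1*5^1*73^1*499^1 *401689^( - 1) 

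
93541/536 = 93541/536 = 174.52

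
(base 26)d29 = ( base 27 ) c3k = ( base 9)13122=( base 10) 8849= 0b10001010010001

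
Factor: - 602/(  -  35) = 86/5= 2^1*5^( - 1)*43^1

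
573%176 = 45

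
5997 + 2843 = 8840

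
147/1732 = 147/1732  =  0.08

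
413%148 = 117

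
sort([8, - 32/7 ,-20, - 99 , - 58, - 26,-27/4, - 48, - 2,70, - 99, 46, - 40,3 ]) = [ - 99 , - 99,-58, - 48, - 40, - 26, - 20, - 27/4, - 32/7, - 2 , 3,8, 46,70] 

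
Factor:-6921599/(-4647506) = 2^(-1)*277^( - 1)*8389^ ( - 1 )*6921599^1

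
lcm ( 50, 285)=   2850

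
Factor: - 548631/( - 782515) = 3^2*5^( - 1)*19^ ( - 1 )* 47^1*1297^1*8237^( - 1) 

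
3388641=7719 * 439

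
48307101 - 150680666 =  - 102373565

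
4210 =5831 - 1621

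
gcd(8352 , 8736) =96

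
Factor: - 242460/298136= - 2^( - 1)*3^3 * 5^1*83^(  -  1) = - 135/166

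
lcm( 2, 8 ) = 8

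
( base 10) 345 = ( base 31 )b4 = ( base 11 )294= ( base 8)531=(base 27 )CL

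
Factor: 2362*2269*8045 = 43116196010  =  2^1*5^1*1181^1*1609^1*2269^1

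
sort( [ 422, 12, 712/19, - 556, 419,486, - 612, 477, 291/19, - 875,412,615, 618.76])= [ - 875, - 612, - 556 , 12,291/19, 712/19,412,419, 422, 477, 486,615 , 618.76]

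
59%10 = 9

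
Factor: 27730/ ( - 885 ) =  - 2^1*3^( - 1 )*47^1 = - 94/3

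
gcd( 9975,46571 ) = 7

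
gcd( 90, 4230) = 90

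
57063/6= 19021/2=9510.50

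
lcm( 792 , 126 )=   5544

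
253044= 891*284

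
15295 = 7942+7353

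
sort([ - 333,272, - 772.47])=[ - 772.47, - 333, 272]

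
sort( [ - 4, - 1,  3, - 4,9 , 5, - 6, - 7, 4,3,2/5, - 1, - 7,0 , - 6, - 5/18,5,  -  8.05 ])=[ - 8.05,-7, - 7, - 6,-6, - 4,-4, - 1, - 1, - 5/18,0, 2/5,3,3,  4 , 5,  5, 9] 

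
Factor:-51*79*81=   -  326349 = - 3^5*17^1*79^1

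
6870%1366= 40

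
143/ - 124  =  -143/124 = - 1.15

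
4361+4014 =8375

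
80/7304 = 10/913 = 0.01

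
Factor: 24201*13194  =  2^1*3^4*733^1  *2689^1 = 319307994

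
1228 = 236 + 992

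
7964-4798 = 3166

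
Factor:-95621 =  - 95621^1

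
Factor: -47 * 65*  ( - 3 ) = 3^1*5^1*13^1*47^1 = 9165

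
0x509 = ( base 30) 1ct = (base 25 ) 21E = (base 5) 20124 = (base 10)1289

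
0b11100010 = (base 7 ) 442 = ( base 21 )ag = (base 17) D5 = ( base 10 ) 226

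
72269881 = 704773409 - 632503528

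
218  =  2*109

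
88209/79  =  88209/79 = 1116.57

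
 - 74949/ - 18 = 4163 + 5/6 = 4163.83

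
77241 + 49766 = 127007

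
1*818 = 818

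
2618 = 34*77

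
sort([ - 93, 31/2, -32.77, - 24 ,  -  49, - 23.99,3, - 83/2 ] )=[ - 93, - 49, - 83/2, -32.77, - 24, - 23.99,3,31/2]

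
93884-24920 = 68964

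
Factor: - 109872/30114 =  - 872/239=- 2^3*109^1*239^( - 1) 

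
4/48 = 1/12 = 0.08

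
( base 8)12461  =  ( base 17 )11d2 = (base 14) 1D97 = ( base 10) 5425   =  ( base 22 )b4d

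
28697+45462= 74159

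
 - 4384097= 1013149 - 5397246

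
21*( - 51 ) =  - 1071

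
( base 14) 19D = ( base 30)b5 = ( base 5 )2320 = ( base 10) 335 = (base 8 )517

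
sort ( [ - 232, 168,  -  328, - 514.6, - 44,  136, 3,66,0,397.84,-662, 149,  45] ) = [  -  662,-514.6, - 328, - 232,-44, 0,3,45, 66,136,149,  168,  397.84]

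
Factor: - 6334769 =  - 7^2 * 129281^1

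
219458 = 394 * 557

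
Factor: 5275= 5^2* 211^1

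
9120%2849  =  573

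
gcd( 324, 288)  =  36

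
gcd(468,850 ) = 2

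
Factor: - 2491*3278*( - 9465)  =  2^1*3^1*5^1*11^1  *47^1*53^1*149^1*631^1 = 77286438570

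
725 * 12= 8700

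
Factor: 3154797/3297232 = 2^ ( - 4)*3^2*167^1*2099^1*206077^(-1 ) 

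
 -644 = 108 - 752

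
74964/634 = 37482/317= 118.24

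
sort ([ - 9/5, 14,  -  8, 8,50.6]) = [ - 8,-9/5, 8, 14,50.6] 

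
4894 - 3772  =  1122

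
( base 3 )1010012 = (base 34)NX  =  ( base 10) 815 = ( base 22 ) 1F1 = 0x32f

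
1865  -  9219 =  - 7354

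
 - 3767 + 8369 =4602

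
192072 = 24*8003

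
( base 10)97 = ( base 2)1100001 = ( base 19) 52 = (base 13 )76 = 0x61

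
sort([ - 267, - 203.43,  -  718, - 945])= [-945, - 718, - 267, - 203.43]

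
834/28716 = 139/4786 = 0.03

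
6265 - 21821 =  - 15556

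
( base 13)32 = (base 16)29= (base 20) 21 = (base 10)41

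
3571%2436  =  1135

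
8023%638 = 367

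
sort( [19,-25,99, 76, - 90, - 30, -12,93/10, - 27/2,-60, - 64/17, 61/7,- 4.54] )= [ - 90, - 60,-30,-25,  -  27/2, - 12, - 4.54 , -64/17, 61/7,93/10,19,  76,99]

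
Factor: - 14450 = -2^1*5^2 * 17^2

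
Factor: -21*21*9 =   -  3^4*7^2 = -3969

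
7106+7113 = 14219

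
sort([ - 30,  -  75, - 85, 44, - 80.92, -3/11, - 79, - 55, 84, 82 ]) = [ - 85,- 80.92, - 79, - 75, - 55,-30, - 3/11, 44,82, 84 ]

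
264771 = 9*29419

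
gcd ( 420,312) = 12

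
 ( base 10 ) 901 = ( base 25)1B1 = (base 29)122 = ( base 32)S5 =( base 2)1110000101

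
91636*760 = 69643360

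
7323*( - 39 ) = -285597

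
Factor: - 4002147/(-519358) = 2^( - 1 )*3^2*7^( - 1)*59^1*7537^1*37097^( - 1)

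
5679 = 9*631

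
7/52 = 7/52 = 0.13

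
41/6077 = 41/6077 =0.01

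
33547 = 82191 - 48644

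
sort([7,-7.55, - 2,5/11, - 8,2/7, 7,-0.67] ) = [-8 , - 7.55, - 2, - 0.67,  2/7,5/11,7, 7]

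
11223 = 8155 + 3068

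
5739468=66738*86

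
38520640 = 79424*485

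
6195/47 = 131+38/47 = 131.81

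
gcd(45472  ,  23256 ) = 8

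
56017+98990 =155007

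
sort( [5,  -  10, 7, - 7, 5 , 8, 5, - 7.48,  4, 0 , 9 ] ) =[- 10, - 7.48 , - 7, 0,  4,5 , 5,  5, 7, 8,9 ] 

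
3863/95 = 3863/95 = 40.66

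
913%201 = 109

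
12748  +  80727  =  93475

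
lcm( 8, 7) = 56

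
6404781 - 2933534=3471247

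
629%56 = 13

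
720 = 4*180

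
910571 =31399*29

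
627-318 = 309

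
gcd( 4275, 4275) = 4275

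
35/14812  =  5/2116 = 0.00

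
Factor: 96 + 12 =2^2*3^3 = 108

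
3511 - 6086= - 2575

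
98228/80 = 1227 + 17/20  =  1227.85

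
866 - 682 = 184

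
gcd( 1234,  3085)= 617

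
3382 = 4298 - 916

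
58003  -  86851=  -  28848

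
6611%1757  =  1340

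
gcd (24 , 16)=8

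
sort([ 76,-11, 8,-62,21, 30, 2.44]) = [ - 62,-11, 2.44,  8, 21, 30,76]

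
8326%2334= 1324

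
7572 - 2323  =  5249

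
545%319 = 226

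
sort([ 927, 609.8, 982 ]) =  [ 609.8,  927 , 982]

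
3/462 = 1/154 = 0.01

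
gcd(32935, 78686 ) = 1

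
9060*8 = 72480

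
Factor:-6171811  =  -631^1*9781^1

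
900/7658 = 450/3829 = 0.12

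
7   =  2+5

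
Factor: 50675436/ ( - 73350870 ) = -2^1*3^2*5^( - 1 )*7^1*17^1* 3943^1 * 2445029^( - 1)  =  -8445906/12225145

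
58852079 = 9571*6149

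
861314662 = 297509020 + 563805642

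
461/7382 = 461/7382 = 0.06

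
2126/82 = 1063/41 = 25.93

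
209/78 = 209/78= 2.68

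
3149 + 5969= 9118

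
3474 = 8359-4885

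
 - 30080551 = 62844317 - 92924868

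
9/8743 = 9/8743  =  0.00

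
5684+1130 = 6814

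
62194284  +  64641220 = 126835504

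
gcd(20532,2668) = 116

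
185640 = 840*221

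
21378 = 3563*6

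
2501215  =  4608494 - 2107279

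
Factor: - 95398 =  - 2^1*47699^1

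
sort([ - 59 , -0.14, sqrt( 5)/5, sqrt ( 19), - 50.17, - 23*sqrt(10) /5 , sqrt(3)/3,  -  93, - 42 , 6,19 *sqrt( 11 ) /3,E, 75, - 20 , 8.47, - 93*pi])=[ -93 * pi,-93, - 59,- 50.17, - 42, - 20,-23*sqrt( 10)/5,-0.14,sqrt(5)/5, sqrt (3 ) /3,E,sqrt( 19), 6,8.47 , 19 * sqrt( 11 ) /3, 75]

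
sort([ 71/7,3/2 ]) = [ 3/2, 71/7] 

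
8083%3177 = 1729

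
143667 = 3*47889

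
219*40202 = 8804238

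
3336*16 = 53376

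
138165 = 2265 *61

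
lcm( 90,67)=6030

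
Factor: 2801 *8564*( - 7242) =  - 2^3* 3^1*17^1*71^1 * 2141^1*2801^1 = - 173719386888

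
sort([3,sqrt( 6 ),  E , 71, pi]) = [sqrt(6), E , 3, pi, 71 ]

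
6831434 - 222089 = 6609345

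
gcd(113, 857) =1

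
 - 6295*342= - 2152890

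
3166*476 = 1507016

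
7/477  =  7/477 = 0.01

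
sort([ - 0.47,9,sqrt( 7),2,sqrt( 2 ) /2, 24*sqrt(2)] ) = [ - 0.47, sqrt(2 ) /2,2,sqrt( 7),  9,24*sqrt( 2)]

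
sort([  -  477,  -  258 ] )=[  -  477, - 258]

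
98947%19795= 19767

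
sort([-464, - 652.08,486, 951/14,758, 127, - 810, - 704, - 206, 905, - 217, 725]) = [ - 810, - 704, - 652.08, - 464,-217, - 206,  951/14,127 , 486, 725, 758,905]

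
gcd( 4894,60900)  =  2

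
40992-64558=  - 23566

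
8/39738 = 4/19869 = 0.00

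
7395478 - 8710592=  - 1315114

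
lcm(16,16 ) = 16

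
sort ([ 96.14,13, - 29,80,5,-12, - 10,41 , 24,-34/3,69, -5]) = [ - 29, - 12, - 34/3,-10, - 5, 5,13,24, 41,69,80,96.14] 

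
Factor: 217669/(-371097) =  -3^( - 2)*41^1*5309^1*41233^( - 1 ) 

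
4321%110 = 31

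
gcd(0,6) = 6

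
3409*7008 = 23890272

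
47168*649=30612032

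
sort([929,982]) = [ 929,982]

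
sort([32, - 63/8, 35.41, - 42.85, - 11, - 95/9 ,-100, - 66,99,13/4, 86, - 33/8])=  [ - 100,-66, - 42.85, - 11, - 95/9, -63/8, - 33/8, 13/4, 32,35.41, 86,99]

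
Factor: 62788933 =2963^1* 21191^1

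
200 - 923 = - 723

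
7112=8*889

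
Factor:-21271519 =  - 21271519^1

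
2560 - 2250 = 310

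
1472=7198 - 5726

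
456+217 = 673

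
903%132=111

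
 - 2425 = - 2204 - 221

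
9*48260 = 434340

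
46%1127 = 46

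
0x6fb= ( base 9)2405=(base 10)1787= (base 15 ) 7E2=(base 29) 23I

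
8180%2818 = 2544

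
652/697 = 652/697 = 0.94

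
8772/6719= 8772/6719 = 1.31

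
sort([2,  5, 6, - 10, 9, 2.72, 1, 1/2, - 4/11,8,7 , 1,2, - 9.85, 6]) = [ - 10, - 9.85, - 4/11, 1/2, 1,1, 2, 2, 2.72, 5, 6 , 6, 7, 8, 9]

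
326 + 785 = 1111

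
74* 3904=288896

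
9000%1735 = 325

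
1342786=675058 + 667728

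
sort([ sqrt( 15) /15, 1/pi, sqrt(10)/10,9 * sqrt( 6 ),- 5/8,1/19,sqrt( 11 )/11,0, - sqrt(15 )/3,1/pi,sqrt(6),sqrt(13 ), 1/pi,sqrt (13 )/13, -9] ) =[-9, - sqrt( 15 ) /3, - 5/8, 0,1/19, sqrt ( 15 )/15,sqrt( 13) /13 , sqrt(11 )/11,sqrt(10 )/10, 1/pi,1/pi , 1/pi, sqrt( 6),sqrt(13 ),9  *sqrt(6) ] 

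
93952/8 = 11744 = 11744.00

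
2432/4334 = 1216/2167 = 0.56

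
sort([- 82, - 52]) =[ - 82, - 52] 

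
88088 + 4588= 92676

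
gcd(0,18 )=18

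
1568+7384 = 8952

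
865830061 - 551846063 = 313983998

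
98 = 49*2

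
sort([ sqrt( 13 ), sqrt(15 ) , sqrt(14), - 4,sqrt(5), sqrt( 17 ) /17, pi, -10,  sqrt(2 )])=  [ - 10,-4, sqrt(  17)/17, sqrt ( 2), sqrt( 5 ) , pi,sqrt( 13), sqrt(14), sqrt(15)] 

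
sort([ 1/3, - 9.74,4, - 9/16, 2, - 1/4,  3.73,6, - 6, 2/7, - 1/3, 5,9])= [ - 9.74, -6,  -  9/16, - 1/3, - 1/4 , 2/7, 1/3, 2, 3.73, 4, 5,6, 9 ]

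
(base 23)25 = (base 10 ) 51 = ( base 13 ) 3C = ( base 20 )2b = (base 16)33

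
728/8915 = 728/8915 = 0.08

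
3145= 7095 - 3950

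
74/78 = 37/39 = 0.95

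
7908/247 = 32+4/247 = 32.02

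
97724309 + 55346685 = 153070994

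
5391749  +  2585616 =7977365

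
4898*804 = 3937992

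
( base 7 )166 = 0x61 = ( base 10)97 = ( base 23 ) 45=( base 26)3j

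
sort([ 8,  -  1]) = [ -1,8 ]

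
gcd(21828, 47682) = 6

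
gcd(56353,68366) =1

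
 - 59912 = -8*7489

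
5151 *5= 25755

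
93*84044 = 7816092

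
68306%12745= 4581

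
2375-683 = 1692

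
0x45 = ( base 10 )69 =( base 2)1000101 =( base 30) 29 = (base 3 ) 2120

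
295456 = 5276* 56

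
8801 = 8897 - 96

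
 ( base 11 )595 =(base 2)1011000101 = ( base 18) 237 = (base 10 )709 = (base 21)1CG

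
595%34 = 17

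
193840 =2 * 96920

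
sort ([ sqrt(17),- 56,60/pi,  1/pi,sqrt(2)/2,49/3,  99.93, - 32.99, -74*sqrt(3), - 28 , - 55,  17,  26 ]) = [ - 74 *sqrt( 3), - 56, - 55, - 32.99,- 28,  1/pi,sqrt(2)/2 , sqrt( 17),  49/3,17,  60/pi, 26,99.93 ]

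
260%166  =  94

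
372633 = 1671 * 223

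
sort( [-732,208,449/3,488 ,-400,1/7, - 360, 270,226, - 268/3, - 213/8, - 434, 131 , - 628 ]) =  [ - 732, - 628,-434,- 400, - 360, - 268/3,-213/8, 1/7 , 131,449/3, 208,  226,270, 488 ]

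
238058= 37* 6434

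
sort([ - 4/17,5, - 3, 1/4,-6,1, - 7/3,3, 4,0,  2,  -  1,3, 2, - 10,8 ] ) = [ - 10, - 6, - 3, - 7/3, - 1, - 4/17,0,1/4,1, 2,  2,3,3, 4,5, 8]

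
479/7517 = 479/7517 = 0.06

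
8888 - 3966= 4922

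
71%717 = 71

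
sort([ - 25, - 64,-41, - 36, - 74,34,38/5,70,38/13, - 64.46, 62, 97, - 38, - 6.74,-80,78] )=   [ - 80, -74, - 64.46,- 64 , - 41, - 38, - 36, - 25, - 6.74, 38/13,38/5,34, 62,70,78,97]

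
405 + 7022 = 7427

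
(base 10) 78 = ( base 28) 2M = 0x4e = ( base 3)2220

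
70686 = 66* 1071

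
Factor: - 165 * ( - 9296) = 1533840  =  2^4*3^1*5^1*7^1*11^1*83^1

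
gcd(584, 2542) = 2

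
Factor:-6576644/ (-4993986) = 3288322/2496993 = 2^1*3^( - 1 )*227^1*7243^1*832331^( - 1 ) 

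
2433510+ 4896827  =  7330337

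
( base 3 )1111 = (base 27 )1D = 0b101000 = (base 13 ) 31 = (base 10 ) 40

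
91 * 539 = 49049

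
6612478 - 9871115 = -3258637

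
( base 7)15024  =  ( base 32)416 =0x1026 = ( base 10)4134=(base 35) 3d4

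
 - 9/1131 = -3/377  =  -0.01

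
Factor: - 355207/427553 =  - 599/721 = - 7^( - 1)*103^( - 1) * 599^1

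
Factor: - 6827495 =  - 5^1*1365499^1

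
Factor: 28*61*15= 2^2*3^1*5^1*7^1*61^1= 25620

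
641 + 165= 806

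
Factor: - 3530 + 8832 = 5302 = 2^1*11^1*241^1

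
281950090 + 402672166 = 684622256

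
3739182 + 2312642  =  6051824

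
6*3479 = 20874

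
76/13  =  76/13 = 5.85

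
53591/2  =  53591/2 = 26795.50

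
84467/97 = 870+77/97 =870.79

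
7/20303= 7/20303  =  0.00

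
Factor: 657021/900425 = 3^1*5^( - 2)*389^1* 563^1*36017^( - 1 ) 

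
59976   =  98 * 612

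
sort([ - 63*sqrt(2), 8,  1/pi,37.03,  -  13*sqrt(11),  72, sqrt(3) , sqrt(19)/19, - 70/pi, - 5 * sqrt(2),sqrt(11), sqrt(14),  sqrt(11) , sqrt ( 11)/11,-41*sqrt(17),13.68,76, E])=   [ -41*sqrt( 17 ),-63 *sqrt(2), - 13*sqrt(11), -70/pi, - 5* sqrt(2),sqrt(19) /19, sqrt(11)/11, 1/pi,sqrt(3) , E , sqrt (11), sqrt(11),sqrt( 14),8,13.68,37.03,72,76 ] 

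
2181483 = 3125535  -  944052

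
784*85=66640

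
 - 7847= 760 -8607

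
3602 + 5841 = 9443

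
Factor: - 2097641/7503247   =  -7^2*13^1*37^1*89^1*1901^( -1 )*3947^(-1 ) 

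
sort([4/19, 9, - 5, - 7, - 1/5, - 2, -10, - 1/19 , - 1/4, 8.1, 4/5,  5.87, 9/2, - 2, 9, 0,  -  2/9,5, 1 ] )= [ - 10, - 7, - 5, - 2,-2,-1/4, - 2/9, - 1/5,-1/19, 0, 4/19, 4/5, 1,  9/2, 5,5.87, 8.1, 9,9] 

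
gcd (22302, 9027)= 531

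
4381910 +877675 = 5259585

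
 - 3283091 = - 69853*47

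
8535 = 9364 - 829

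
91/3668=13/524 = 0.02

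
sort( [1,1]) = [1,  1 ] 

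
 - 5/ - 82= 5/82=0.06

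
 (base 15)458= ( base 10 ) 983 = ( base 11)814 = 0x3d7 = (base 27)19B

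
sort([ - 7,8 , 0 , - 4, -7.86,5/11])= [ - 7.86,  -  7, - 4,0, 5/11,8 ]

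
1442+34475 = 35917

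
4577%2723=1854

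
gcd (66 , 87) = 3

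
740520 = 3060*242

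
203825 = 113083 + 90742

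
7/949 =7/949 = 0.01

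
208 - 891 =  - 683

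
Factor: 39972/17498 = 2^1*3^1*13^( - 1) * 673^( - 1)*3331^1 = 19986/8749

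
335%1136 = 335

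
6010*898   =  5396980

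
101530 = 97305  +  4225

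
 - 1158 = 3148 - 4306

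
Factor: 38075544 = 2^3  *  3^2*13^1  *19^1 * 2141^1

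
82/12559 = 82/12559=0.01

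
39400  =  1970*20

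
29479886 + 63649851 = 93129737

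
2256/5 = 451 + 1/5 = 451.20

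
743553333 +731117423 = 1474670756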